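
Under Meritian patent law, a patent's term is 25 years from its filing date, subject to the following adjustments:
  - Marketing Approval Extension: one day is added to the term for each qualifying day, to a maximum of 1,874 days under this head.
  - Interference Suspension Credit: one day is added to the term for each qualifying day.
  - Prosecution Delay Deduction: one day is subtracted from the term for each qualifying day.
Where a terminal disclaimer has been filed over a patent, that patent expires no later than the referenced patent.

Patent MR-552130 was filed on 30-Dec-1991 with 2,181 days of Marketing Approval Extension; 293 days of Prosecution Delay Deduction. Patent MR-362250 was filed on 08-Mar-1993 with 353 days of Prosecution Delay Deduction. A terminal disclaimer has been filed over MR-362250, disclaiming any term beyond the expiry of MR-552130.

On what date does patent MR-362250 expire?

March 20, 2017

Natural term of MR-362250:
  Base: filing + 25 years → 8 March 2018.
  Prosecution Delay Deduction: −353 days → 20 March 2017.
Expiry of referenced patent MR-552130:
  Base: filing + 25 years → 30 December 2016.
  Marketing Approval Extension: 2181 days claimed exceeds the 1874-day cap, so +1874 days → 16 February 2022.
  Prosecution Delay Deduction: −293 days → 29 April 2021.
Terminal disclaimer: MR-362250 expires on the earlier of 20 March 2017 and 29 April 2021.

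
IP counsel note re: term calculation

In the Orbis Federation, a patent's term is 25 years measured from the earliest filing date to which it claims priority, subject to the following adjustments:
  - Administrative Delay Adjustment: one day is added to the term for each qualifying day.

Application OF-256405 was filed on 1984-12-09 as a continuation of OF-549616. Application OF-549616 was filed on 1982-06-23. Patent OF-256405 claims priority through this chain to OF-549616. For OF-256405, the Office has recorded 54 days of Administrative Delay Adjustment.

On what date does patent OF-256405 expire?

Earliest priority filing: 23 June 1982.
Base term: 23 June 1982 + 25 years → 23 June 2007.
Administrative Delay Adjustment: +54 days → 16 August 2007.

August 16, 2007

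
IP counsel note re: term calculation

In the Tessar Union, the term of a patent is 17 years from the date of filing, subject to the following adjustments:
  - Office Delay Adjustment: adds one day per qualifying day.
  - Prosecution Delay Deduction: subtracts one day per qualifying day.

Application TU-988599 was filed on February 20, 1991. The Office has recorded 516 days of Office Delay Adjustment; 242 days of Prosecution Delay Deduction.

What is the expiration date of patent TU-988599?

November 20, 2008

Base term: filing date + 17 years → 20 February 2008.
Office Delay Adjustment: +516 days → 20 July 2009.
Prosecution Delay Deduction: −242 days → 20 November 2008.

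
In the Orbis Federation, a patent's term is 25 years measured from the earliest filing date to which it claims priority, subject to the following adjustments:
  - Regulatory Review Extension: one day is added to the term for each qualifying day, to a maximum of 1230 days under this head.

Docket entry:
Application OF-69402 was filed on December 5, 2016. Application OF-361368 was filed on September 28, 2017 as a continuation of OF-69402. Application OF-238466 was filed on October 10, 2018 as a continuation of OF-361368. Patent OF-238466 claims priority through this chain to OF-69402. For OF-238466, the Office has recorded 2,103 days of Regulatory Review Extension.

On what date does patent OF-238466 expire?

April 18, 2045

Earliest priority filing: 5 December 2016.
Base term: 5 December 2016 + 25 years → 5 December 2041.
Regulatory Review Extension: 2103 days claimed exceeds the 1230-day cap, so +1230 days → 18 April 2045.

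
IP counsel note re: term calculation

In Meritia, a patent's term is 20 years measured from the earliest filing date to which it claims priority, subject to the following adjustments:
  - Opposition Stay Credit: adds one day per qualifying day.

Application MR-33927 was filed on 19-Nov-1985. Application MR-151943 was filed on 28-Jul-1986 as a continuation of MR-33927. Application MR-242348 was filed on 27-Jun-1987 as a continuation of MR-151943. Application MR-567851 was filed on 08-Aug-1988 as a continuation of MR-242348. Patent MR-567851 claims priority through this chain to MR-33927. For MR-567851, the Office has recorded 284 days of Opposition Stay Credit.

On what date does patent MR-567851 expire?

2006-08-30

Earliest priority filing: 19 November 1985.
Base term: 19 November 1985 + 20 years → 19 November 2005.
Opposition Stay Credit: +284 days → 30 August 2006.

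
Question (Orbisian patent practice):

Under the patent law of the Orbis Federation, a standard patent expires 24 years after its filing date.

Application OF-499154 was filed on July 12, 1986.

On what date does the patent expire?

Filing date + 24 years → 12 July 2010.

2010-07-12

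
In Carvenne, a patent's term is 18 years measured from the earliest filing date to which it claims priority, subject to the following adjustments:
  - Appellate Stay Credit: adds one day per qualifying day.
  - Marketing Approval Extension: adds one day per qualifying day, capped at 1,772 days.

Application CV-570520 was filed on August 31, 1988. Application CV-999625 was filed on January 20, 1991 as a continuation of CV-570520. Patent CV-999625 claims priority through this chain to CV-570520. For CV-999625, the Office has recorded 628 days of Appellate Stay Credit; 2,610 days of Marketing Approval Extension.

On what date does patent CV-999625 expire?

Earliest priority filing: 31 August 1988.
Base term: 31 August 1988 + 18 years → 31 August 2006.
Appellate Stay Credit: +628 days → 20 May 2008.
Marketing Approval Extension: 2610 days claimed exceeds the 1772-day cap, so +1772 days → 27 March 2013.

March 27, 2013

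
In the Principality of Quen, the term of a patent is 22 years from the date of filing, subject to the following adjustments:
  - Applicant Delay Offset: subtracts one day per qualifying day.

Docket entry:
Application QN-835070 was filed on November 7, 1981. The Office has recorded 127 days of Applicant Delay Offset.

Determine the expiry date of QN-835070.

2003-07-03

Base term: filing date + 22 years → 7 November 2003.
Applicant Delay Offset: −127 days → 3 July 2003.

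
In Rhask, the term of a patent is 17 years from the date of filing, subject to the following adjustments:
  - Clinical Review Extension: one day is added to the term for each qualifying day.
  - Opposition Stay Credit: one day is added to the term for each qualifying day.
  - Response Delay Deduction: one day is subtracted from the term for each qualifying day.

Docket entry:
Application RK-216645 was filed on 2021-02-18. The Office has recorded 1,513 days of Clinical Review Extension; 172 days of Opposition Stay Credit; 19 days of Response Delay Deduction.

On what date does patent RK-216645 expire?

Base term: filing date + 17 years → 18 February 2038.
Clinical Review Extension: +1513 days → 11 April 2042.
Opposition Stay Credit: +172 days → 30 September 2042.
Response Delay Deduction: −19 days → 11 September 2042.

September 11, 2042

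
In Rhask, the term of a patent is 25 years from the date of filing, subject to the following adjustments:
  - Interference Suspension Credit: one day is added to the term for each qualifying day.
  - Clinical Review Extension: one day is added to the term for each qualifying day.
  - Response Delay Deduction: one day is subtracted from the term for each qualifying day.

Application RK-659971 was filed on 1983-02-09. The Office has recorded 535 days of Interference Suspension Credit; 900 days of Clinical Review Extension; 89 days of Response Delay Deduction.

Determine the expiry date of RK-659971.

October 17, 2011

Base term: filing date + 25 years → 9 February 2008.
Interference Suspension Credit: +535 days → 28 July 2009.
Clinical Review Extension: +900 days → 14 January 2012.
Response Delay Deduction: −89 days → 17 October 2011.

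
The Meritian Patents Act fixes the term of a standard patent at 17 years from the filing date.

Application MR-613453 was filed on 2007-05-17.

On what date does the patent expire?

Filing date + 17 years → 17 May 2024.

2024-05-17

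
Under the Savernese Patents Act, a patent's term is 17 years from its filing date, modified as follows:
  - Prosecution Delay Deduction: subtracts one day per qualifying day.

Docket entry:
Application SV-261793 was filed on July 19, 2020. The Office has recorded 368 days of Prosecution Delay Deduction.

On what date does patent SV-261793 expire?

2036-07-16

Base term: filing date + 17 years → 19 July 2037.
Prosecution Delay Deduction: −368 days → 16 July 2036.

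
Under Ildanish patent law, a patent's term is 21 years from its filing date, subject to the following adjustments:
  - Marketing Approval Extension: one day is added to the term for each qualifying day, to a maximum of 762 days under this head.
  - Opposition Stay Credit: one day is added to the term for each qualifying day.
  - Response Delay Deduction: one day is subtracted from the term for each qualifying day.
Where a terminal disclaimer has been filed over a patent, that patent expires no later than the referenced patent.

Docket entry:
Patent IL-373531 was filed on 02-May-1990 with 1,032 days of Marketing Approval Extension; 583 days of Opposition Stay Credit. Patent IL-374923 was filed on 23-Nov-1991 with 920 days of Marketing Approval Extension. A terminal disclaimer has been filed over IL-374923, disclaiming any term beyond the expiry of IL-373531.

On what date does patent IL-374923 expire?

Natural term of IL-374923:
  Base: filing + 21 years → 23 November 2012.
  Marketing Approval Extension: 920 days claimed exceeds the 762-day cap, so +762 days → 25 December 2014.
Expiry of referenced patent IL-373531:
  Base: filing + 21 years → 2 May 2011.
  Marketing Approval Extension: 1032 days claimed exceeds the 762-day cap, so +762 days → 2 June 2013.
  Opposition Stay Credit: +583 days → 6 January 2015.
Terminal disclaimer: IL-374923 expires on the earlier of 25 December 2014 and 6 January 2015.

December 25, 2014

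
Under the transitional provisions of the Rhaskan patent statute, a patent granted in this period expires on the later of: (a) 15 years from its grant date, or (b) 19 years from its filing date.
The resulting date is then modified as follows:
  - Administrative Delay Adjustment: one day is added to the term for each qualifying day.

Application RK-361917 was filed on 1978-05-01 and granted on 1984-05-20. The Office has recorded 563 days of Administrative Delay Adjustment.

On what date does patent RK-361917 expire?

(a) grant + 15 years → 20 May 1999.
(b) filing + 19 years → 1 May 1997.
Later of the two: 20 May 1999.
Administrative Delay Adjustment: +563 days → 3 December 2000.

2000-12-03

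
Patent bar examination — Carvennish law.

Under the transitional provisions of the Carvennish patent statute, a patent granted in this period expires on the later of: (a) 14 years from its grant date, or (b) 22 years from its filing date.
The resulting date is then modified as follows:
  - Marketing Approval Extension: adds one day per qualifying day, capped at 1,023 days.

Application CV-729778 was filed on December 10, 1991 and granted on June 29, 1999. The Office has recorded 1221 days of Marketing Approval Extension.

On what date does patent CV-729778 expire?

2016-09-28

(a) grant + 14 years → 29 June 2013.
(b) filing + 22 years → 10 December 2013.
Later of the two: 10 December 2013.
Marketing Approval Extension: 1221 days claimed exceeds the 1023-day cap, so +1023 days → 28 September 2016.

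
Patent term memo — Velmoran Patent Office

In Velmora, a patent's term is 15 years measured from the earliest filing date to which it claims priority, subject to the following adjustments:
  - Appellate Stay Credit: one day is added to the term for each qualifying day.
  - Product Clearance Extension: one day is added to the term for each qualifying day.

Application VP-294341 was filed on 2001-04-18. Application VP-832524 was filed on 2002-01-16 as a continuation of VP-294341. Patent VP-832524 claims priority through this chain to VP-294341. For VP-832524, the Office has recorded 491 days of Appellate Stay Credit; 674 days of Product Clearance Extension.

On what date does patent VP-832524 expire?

Earliest priority filing: 18 April 2001.
Base term: 18 April 2001 + 15 years → 18 April 2016.
Appellate Stay Credit: +491 days → 22 August 2017.
Product Clearance Extension: +674 days → 27 June 2019.

2019-06-27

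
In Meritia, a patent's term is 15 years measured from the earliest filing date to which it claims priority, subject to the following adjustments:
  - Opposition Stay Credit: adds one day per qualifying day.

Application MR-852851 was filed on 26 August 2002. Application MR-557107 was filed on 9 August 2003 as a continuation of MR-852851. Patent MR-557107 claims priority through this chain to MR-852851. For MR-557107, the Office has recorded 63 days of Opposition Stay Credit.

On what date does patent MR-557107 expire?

October 28, 2017

Earliest priority filing: 26 August 2002.
Base term: 26 August 2002 + 15 years → 26 August 2017.
Opposition Stay Credit: +63 days → 28 October 2017.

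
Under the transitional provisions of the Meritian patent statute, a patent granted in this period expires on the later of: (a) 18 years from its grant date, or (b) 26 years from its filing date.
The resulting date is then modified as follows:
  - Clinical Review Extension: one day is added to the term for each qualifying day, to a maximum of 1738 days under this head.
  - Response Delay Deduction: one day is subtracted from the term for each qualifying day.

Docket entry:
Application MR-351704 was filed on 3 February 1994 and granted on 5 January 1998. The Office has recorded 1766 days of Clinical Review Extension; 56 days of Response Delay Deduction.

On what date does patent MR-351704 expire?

(a) grant + 18 years → 5 January 2016.
(b) filing + 26 years → 3 February 2020.
Later of the two: 3 February 2020.
Clinical Review Extension: 1766 days claimed exceeds the 1738-day cap, so +1738 days → 6 November 2024.
Response Delay Deduction: −56 days → 11 September 2024.

2024-09-11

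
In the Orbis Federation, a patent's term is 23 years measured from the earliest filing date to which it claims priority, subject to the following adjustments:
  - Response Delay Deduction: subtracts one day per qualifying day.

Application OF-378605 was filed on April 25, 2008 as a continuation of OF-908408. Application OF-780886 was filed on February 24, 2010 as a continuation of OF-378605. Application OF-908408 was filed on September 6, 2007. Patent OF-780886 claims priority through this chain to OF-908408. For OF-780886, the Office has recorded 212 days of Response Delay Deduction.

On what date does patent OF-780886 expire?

February 6, 2030

Earliest priority filing: 6 September 2007.
Base term: 6 September 2007 + 23 years → 6 September 2030.
Response Delay Deduction: −212 days → 6 February 2030.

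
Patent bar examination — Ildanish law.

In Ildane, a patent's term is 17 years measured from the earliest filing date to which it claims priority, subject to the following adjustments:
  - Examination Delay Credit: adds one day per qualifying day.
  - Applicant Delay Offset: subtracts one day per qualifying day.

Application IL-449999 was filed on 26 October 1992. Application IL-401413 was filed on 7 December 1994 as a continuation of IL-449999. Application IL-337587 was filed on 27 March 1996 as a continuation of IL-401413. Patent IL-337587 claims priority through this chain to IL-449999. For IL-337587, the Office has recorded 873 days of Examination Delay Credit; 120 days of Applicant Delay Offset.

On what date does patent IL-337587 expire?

November 18, 2011

Earliest priority filing: 26 October 1992.
Base term: 26 October 1992 + 17 years → 26 October 2009.
Examination Delay Credit: +873 days → 17 March 2012.
Applicant Delay Offset: −120 days → 18 November 2011.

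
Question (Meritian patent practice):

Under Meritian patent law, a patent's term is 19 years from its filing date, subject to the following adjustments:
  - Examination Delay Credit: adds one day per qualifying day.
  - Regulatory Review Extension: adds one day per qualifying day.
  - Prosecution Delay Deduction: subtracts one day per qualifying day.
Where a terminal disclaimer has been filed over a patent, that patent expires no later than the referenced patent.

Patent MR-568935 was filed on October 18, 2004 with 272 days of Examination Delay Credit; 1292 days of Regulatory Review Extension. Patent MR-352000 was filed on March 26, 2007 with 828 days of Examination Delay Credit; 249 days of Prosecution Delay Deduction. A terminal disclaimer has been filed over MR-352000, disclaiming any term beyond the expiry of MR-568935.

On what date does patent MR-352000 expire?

2027-10-26

Natural term of MR-352000:
  Base: filing + 19 years → 26 March 2026.
  Examination Delay Credit: +828 days → 1 July 2028.
  Prosecution Delay Deduction: −249 days → 26 October 2027.
Expiry of referenced patent MR-568935:
  Base: filing + 19 years → 18 October 2023.
  Examination Delay Credit: +272 days → 16 July 2024.
  Regulatory Review Extension: +1292 days → 29 January 2028.
Terminal disclaimer: MR-352000 expires on the earlier of 26 October 2027 and 29 January 2028.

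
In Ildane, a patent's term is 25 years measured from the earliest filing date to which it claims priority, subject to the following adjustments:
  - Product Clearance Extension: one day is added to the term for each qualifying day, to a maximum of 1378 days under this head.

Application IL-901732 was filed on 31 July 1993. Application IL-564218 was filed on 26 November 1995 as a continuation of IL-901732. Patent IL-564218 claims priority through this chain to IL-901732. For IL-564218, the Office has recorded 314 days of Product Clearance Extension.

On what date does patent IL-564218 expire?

Earliest priority filing: 31 July 1993.
Base term: 31 July 1993 + 25 years → 31 July 2018.
Product Clearance Extension: 314 days (within the 1378-day cap) → +314 days → 10 June 2019.

2019-06-10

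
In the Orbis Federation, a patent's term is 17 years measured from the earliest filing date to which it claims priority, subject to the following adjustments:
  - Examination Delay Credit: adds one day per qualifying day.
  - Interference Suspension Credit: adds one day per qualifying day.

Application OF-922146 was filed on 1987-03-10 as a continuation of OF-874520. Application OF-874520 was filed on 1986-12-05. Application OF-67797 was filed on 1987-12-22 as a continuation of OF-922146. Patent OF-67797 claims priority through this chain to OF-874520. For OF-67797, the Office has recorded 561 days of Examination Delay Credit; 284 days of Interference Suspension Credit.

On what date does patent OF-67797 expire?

Earliest priority filing: 5 December 1986.
Base term: 5 December 1986 + 17 years → 5 December 2003.
Examination Delay Credit: +561 days → 18 June 2005.
Interference Suspension Credit: +284 days → 29 March 2006.

2006-03-29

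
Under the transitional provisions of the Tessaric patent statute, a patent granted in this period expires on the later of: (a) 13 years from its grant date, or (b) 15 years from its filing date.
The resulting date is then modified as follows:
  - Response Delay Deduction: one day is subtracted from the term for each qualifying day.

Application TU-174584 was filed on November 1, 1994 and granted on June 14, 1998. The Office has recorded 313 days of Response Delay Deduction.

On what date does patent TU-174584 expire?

August 5, 2010

(a) grant + 13 years → 14 June 2011.
(b) filing + 15 years → 1 November 2009.
Later of the two: 14 June 2011.
Response Delay Deduction: −313 days → 5 August 2010.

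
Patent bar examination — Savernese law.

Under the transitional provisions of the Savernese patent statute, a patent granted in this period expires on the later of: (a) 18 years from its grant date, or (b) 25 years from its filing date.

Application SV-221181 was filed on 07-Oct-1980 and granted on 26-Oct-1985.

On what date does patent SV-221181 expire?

(a) grant + 18 years → 26 October 2003.
(b) filing + 25 years → 7 October 2005.
Later of the two: 7 October 2005.

October 7, 2005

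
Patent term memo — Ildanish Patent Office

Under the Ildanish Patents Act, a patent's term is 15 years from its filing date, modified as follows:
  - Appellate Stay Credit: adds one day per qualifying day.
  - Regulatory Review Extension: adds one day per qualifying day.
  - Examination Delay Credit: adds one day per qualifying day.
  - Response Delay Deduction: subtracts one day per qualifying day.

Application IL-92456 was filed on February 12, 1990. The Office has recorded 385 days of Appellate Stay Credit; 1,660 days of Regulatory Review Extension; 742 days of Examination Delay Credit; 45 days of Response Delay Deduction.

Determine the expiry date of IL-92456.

Base term: filing date + 15 years → 12 February 2005.
Appellate Stay Credit: +385 days → 4 March 2006.
Regulatory Review Extension: +1660 days → 19 September 2010.
Examination Delay Credit: +742 days → 30 September 2012.
Response Delay Deduction: −45 days → 16 August 2012.

August 16, 2012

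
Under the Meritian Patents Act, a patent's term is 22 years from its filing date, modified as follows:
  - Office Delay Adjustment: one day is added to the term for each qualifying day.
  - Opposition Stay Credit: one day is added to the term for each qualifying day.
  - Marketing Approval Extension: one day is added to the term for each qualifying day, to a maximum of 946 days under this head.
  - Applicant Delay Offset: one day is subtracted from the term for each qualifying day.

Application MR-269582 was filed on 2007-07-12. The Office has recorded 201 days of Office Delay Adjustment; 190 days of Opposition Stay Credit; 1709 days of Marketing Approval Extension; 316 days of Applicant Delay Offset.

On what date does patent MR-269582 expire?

April 28, 2032

Base term: filing date + 22 years → 12 July 2029.
Office Delay Adjustment: +201 days → 29 January 2030.
Opposition Stay Credit: +190 days → 7 August 2030.
Marketing Approval Extension: 1709 days claimed exceeds the 946-day cap, so +946 days → 10 March 2033.
Applicant Delay Offset: −316 days → 28 April 2032.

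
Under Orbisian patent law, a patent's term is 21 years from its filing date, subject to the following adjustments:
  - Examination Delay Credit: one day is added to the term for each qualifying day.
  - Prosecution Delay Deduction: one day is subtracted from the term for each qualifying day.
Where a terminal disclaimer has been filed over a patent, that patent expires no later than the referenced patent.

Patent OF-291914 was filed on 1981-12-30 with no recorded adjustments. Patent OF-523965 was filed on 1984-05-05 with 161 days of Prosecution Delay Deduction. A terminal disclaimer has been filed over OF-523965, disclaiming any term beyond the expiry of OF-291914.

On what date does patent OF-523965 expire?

Natural term of OF-523965:
  Base: filing + 21 years → 5 May 2005.
  Prosecution Delay Deduction: −161 days → 25 November 2004.
Expiry of referenced patent OF-291914:
  Base: filing + 21 years → 30 December 2002.
Terminal disclaimer: OF-523965 expires on the earlier of 25 November 2004 and 30 December 2002.

December 30, 2002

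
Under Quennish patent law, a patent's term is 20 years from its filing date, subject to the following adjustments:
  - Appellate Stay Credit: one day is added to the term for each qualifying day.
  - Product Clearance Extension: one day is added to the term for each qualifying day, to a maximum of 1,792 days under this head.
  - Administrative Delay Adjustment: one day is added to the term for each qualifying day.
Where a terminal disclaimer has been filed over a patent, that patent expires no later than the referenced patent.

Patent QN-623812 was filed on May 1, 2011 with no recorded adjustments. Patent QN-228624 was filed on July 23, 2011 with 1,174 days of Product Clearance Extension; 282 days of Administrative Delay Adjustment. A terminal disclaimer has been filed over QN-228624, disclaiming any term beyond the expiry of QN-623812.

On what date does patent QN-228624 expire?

May 1, 2031

Natural term of QN-228624:
  Base: filing + 20 years → 23 July 2031.
  Product Clearance Extension: 1174 days (within the 1792-day cap) → +1174 days → 9 October 2034.
  Administrative Delay Adjustment: +282 days → 18 July 2035.
Expiry of referenced patent QN-623812:
  Base: filing + 20 years → 1 May 2031.
Terminal disclaimer: QN-228624 expires on the earlier of 18 July 2035 and 1 May 2031.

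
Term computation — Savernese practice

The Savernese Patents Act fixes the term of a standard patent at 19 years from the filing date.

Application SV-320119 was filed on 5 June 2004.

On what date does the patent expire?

Filing date + 19 years → 5 June 2023.

2023-06-05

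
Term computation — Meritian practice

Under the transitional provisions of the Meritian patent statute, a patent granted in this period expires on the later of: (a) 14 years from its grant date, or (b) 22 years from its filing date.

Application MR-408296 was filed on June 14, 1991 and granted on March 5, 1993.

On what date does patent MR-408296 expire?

(a) grant + 14 years → 5 March 2007.
(b) filing + 22 years → 14 June 2013.
Later of the two: 14 June 2013.

2013-06-14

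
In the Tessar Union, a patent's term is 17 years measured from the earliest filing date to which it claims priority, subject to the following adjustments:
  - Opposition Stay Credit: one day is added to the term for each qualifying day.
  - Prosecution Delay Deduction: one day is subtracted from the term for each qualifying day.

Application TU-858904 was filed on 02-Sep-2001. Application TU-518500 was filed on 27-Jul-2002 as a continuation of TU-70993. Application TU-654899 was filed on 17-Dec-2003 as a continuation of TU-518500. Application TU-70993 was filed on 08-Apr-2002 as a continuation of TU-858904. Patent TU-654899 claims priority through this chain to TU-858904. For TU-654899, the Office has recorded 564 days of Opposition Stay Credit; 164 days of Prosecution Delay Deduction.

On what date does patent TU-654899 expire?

Earliest priority filing: 2 September 2001.
Base term: 2 September 2001 + 17 years → 2 September 2018.
Opposition Stay Credit: +564 days → 19 March 2020.
Prosecution Delay Deduction: −164 days → 7 October 2019.

2019-10-07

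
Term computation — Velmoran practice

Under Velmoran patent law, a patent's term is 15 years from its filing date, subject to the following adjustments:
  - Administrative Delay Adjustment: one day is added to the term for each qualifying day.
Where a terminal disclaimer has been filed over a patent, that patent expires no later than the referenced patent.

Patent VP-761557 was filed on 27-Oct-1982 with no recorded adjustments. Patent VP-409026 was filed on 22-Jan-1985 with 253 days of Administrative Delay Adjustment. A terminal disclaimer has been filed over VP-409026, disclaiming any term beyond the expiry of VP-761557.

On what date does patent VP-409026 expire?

Natural term of VP-409026:
  Base: filing + 15 years → 22 January 2000.
  Administrative Delay Adjustment: +253 days → 1 October 2000.
Expiry of referenced patent VP-761557:
  Base: filing + 15 years → 27 October 1997.
Terminal disclaimer: VP-409026 expires on the earlier of 1 October 2000 and 27 October 1997.

1997-10-27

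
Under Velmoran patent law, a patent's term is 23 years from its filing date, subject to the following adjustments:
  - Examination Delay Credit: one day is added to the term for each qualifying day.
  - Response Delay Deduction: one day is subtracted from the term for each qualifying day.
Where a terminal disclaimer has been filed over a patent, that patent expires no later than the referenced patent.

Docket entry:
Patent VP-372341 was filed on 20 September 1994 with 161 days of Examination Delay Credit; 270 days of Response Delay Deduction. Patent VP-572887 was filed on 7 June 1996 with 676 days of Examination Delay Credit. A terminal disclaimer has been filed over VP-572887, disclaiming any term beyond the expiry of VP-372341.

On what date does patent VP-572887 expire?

Natural term of VP-572887:
  Base: filing + 23 years → 7 June 2019.
  Examination Delay Credit: +676 days → 13 April 2021.
Expiry of referenced patent VP-372341:
  Base: filing + 23 years → 20 September 2017.
  Examination Delay Credit: +161 days → 28 February 2018.
  Response Delay Deduction: −270 days → 3 June 2017.
Terminal disclaimer: VP-572887 expires on the earlier of 13 April 2021 and 3 June 2017.

2017-06-03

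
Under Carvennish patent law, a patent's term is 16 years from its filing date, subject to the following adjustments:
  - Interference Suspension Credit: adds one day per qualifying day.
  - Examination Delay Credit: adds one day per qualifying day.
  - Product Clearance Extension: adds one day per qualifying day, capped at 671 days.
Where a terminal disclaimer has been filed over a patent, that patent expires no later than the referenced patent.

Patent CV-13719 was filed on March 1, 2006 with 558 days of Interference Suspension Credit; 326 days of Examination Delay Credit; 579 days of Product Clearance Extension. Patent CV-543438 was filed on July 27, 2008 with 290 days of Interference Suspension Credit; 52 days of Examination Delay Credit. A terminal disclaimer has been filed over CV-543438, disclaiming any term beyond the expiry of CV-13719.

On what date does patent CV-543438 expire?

2025-07-04

Natural term of CV-543438:
  Base: filing + 16 years → 27 July 2024.
  Interference Suspension Credit: +290 days → 13 May 2025.
  Examination Delay Credit: +52 days → 4 July 2025.
Expiry of referenced patent CV-13719:
  Base: filing + 16 years → 1 March 2022.
  Interference Suspension Credit: +558 days → 10 September 2023.
  Examination Delay Credit: +326 days → 1 August 2024.
  Product Clearance Extension: 579 days (within the 671-day cap) → +579 days → 3 March 2026.
Terminal disclaimer: CV-543438 expires on the earlier of 4 July 2025 and 3 March 2026.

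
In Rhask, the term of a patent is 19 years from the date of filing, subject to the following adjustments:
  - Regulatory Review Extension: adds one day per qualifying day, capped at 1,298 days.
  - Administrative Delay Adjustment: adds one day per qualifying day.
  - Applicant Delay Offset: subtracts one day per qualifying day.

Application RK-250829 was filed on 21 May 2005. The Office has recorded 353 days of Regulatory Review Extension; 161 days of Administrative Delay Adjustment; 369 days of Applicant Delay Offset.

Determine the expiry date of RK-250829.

Base term: filing date + 19 years → 21 May 2024.
Regulatory Review Extension: 353 days (within the 1298-day cap) → +353 days → 9 May 2025.
Administrative Delay Adjustment: +161 days → 17 October 2025.
Applicant Delay Offset: −369 days → 13 October 2024.

October 13, 2024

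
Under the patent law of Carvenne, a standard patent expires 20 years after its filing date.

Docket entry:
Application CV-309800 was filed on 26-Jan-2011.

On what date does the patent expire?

Filing date + 20 years → 26 January 2031.

January 26, 2031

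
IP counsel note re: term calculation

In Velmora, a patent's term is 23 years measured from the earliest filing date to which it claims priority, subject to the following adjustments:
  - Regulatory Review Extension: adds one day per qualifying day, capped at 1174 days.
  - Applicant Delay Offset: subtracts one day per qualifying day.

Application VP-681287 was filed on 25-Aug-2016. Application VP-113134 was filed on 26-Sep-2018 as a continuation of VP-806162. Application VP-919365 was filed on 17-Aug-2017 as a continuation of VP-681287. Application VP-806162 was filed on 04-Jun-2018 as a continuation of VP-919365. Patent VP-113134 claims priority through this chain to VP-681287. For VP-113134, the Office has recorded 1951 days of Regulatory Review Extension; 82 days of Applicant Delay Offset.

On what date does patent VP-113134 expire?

Earliest priority filing: 25 August 2016.
Base term: 25 August 2016 + 23 years → 25 August 2039.
Regulatory Review Extension: 1951 days claimed exceeds the 1174-day cap, so +1174 days → 11 November 2042.
Applicant Delay Offset: −82 days → 21 August 2042.

August 21, 2042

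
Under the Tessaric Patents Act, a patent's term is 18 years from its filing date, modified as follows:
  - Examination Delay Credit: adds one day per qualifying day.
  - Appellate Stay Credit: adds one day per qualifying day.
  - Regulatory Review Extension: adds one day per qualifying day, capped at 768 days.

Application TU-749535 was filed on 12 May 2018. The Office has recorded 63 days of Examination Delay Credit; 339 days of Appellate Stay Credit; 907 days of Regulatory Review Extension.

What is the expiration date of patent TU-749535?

Base term: filing date + 18 years → 12 May 2036.
Examination Delay Credit: +63 days → 14 July 2036.
Appellate Stay Credit: +339 days → 18 June 2037.
Regulatory Review Extension: 907 days claimed exceeds the 768-day cap, so +768 days → 26 July 2039.

2039-07-26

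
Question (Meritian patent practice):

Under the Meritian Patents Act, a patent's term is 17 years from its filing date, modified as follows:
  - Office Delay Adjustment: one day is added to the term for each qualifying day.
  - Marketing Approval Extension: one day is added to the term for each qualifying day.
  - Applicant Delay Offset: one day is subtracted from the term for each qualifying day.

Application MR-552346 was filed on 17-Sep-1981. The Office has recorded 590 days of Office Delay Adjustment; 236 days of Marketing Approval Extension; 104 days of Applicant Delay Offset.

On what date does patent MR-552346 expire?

Base term: filing date + 17 years → 17 September 1998.
Office Delay Adjustment: +590 days → 29 April 2000.
Marketing Approval Extension: +236 days → 21 December 2000.
Applicant Delay Offset: −104 days → 8 September 2000.

September 8, 2000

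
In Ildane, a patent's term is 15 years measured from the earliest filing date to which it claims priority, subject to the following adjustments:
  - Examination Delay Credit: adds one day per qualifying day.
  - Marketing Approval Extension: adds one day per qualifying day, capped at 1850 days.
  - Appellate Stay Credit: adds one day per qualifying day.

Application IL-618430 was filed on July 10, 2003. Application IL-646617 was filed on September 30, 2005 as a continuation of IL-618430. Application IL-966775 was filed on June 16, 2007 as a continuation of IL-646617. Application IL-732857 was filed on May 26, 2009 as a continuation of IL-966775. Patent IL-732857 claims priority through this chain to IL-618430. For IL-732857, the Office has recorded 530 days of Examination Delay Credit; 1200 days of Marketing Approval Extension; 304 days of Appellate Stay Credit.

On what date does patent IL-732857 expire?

February 3, 2024

Earliest priority filing: 10 July 2003.
Base term: 10 July 2003 + 15 years → 10 July 2018.
Examination Delay Credit: +530 days → 22 December 2019.
Marketing Approval Extension: 1200 days (within the 1850-day cap) → +1200 days → 5 April 2023.
Appellate Stay Credit: +304 days → 3 February 2024.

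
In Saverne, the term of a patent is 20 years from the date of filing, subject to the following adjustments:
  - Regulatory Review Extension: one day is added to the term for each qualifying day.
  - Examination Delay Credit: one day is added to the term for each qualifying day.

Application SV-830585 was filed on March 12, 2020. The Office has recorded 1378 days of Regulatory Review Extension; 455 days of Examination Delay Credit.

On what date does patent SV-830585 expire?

Base term: filing date + 20 years → 12 March 2040.
Regulatory Review Extension: +1378 days → 20 December 2043.
Examination Delay Credit: +455 days → 19 March 2045.

March 19, 2045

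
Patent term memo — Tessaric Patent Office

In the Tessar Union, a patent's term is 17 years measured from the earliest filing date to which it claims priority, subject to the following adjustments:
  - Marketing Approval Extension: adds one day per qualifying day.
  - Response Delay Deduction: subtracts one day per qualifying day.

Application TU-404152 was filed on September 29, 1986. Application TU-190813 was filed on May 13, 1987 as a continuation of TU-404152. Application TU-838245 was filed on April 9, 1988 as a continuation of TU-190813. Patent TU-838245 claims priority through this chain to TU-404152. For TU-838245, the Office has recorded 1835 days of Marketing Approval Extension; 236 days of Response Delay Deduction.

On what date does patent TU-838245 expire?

2008-02-14

Earliest priority filing: 29 September 1986.
Base term: 29 September 1986 + 17 years → 29 September 2003.
Marketing Approval Extension: +1835 days → 7 October 2008.
Response Delay Deduction: −236 days → 14 February 2008.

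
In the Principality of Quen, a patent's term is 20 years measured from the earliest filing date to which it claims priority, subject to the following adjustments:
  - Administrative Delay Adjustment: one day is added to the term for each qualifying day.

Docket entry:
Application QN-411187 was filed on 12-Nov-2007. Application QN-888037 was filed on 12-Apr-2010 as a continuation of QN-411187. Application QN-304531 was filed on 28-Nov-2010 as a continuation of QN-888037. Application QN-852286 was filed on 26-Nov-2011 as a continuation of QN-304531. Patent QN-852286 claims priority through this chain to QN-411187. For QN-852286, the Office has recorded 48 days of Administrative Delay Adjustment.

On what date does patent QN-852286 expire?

2027-12-30

Earliest priority filing: 12 November 2007.
Base term: 12 November 2007 + 20 years → 12 November 2027.
Administrative Delay Adjustment: +48 days → 30 December 2027.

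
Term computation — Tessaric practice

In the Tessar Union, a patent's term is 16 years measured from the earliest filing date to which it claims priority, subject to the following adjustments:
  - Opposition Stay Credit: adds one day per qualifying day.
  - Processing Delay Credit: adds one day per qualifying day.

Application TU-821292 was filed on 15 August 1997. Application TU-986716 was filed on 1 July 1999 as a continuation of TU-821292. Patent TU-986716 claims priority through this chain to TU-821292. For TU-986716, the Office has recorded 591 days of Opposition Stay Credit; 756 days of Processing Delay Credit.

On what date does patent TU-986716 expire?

April 23, 2017

Earliest priority filing: 15 August 1997.
Base term: 15 August 1997 + 16 years → 15 August 2013.
Opposition Stay Credit: +591 days → 29 March 2015.
Processing Delay Credit: +756 days → 23 April 2017.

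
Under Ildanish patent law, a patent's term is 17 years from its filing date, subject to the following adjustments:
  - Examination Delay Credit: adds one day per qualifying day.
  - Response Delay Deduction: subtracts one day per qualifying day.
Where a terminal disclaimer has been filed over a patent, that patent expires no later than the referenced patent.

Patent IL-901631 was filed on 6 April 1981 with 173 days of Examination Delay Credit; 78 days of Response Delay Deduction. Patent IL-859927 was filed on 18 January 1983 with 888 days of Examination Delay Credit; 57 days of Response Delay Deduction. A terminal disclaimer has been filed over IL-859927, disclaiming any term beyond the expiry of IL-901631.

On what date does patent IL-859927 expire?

1998-07-10

Natural term of IL-859927:
  Base: filing + 17 years → 18 January 2000.
  Examination Delay Credit: +888 days → 24 June 2002.
  Response Delay Deduction: −57 days → 28 April 2002.
Expiry of referenced patent IL-901631:
  Base: filing + 17 years → 6 April 1998.
  Examination Delay Credit: +173 days → 26 September 1998.
  Response Delay Deduction: −78 days → 10 July 1998.
Terminal disclaimer: IL-859927 expires on the earlier of 28 April 2002 and 10 July 1998.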